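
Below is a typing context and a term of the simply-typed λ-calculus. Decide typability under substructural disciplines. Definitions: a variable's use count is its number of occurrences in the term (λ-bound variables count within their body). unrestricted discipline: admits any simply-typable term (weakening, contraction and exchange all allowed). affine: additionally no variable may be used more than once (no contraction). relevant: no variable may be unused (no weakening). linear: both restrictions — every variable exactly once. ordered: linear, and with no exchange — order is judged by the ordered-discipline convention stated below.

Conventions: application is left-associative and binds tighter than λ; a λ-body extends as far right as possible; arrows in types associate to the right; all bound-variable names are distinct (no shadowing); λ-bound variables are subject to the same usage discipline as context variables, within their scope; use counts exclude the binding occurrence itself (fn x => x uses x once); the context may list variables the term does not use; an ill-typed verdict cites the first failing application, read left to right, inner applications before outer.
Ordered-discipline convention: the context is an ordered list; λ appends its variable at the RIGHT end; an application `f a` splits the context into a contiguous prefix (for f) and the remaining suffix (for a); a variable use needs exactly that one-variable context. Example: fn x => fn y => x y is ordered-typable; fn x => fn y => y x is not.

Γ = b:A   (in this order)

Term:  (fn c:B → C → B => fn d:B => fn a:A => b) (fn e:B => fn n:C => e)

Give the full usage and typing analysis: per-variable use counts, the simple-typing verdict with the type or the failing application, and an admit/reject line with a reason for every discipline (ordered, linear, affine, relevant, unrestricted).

variable uses: b ×1, c (λ-bound) ×0, d (λ-bound) ×0, a (λ-bound) ×0, e (λ-bound) ×1, n (λ-bound) ×0
uses in reading order: b, e
typing: the term checks, with type B → A → A
ordered: ✗, unused: c, d, a, n — weakening required
linear: ✗, unused: c, d, a, n — weakening required
affine: ✓, at most one use each (b, c, d, a, e, n)
relevant: ✗, unused: c, d, a, n — weakening required
unrestricted: ✓, simply typable at B → A → A; W, C, E all held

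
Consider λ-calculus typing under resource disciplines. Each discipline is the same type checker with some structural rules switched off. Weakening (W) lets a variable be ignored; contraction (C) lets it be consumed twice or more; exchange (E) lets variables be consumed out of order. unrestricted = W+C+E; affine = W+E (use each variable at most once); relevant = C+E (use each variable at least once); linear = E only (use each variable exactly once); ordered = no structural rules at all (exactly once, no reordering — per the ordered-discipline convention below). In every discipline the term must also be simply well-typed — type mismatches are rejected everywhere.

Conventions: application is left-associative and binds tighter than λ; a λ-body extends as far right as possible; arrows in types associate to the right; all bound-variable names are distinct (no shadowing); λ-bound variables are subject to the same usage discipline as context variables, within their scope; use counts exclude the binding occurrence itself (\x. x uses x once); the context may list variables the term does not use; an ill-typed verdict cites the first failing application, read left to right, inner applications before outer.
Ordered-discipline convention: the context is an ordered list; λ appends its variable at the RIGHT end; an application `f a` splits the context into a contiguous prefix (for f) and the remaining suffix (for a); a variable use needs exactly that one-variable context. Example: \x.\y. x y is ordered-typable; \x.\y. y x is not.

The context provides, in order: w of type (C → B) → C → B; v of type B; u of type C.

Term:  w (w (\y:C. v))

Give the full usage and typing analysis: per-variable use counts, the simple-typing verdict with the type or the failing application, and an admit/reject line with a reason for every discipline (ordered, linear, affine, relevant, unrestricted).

usage: w: 2×, v: 1×, u: 0×, y (λ-bound): 0×
order of uses: w, w, v
typing: well-typed at C → B
ordered: ✗ — uses contraction: w ×2; unused: u, y — weakening required
linear: ✗ — uses contraction: w ×2; unused: u, y — weakening required
affine: ✗ — uses contraction: w ×2
relevant: ✗ — unused: u, y — weakening required
unrestricted: ✓ — well-typed at C → B; no restrictions here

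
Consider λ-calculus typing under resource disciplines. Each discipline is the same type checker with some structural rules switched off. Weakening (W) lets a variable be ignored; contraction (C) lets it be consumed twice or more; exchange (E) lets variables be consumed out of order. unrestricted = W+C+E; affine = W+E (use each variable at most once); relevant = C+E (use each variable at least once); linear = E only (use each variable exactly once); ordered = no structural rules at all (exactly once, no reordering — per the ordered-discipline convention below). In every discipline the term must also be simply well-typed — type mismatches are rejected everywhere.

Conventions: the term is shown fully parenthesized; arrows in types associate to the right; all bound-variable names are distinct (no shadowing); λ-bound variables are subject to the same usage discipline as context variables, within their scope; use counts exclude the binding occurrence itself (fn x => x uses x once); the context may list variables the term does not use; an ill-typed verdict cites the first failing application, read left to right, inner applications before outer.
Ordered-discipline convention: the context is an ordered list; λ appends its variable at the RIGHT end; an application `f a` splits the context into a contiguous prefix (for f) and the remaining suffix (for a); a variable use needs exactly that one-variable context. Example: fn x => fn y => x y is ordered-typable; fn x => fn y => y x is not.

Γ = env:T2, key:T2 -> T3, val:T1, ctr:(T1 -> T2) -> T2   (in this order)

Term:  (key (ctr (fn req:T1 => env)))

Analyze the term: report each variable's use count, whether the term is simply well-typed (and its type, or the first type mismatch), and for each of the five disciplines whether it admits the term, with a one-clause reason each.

counts: env: 1×; key: 1×; val: 0×; ctr: 1×; req (λ-bound): 0×
left-to-right use order: key, ctr, env
typing: the term checks, with type T3
ordered: ✗, needs weakening: val, req unused
linear: ✗, needs weakening: val, req unused
affine: ✓, env, key, val, ctr, req: no repeats, contraction unneeded
relevant: ✗, needs weakening: val, req unused
unrestricted: ✓, type-checks (T3) and nothing is barred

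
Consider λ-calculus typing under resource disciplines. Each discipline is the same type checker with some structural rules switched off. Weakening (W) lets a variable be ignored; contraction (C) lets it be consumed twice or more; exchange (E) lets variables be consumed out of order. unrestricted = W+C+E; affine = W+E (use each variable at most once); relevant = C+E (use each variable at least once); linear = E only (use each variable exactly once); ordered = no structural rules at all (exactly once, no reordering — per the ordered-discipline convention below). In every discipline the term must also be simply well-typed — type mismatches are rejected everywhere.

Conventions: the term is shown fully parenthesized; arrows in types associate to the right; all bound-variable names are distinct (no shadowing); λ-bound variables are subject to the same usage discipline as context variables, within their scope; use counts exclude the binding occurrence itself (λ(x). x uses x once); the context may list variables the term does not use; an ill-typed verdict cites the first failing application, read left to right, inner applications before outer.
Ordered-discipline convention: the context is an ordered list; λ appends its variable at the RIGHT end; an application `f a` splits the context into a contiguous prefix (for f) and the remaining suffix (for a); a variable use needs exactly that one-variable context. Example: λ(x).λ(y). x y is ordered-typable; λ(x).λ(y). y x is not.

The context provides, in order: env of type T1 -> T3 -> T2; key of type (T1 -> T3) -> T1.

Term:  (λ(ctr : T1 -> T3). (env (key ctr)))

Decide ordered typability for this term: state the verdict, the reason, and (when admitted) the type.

yes — single-use (env, key, ctr), ordered derivation ok; term : (T1 -> T3) -> T3 -> T2
usage: env ×1, key ×1, ctr (bound) ×1
uses in reading order: env, key, ctr
typing: the term checks, with type (T1 -> T3) -> T3 -> T2
all disciplines: ordered ✓, linear ✓, affine ✓, relevant ✓, unrestricted ✓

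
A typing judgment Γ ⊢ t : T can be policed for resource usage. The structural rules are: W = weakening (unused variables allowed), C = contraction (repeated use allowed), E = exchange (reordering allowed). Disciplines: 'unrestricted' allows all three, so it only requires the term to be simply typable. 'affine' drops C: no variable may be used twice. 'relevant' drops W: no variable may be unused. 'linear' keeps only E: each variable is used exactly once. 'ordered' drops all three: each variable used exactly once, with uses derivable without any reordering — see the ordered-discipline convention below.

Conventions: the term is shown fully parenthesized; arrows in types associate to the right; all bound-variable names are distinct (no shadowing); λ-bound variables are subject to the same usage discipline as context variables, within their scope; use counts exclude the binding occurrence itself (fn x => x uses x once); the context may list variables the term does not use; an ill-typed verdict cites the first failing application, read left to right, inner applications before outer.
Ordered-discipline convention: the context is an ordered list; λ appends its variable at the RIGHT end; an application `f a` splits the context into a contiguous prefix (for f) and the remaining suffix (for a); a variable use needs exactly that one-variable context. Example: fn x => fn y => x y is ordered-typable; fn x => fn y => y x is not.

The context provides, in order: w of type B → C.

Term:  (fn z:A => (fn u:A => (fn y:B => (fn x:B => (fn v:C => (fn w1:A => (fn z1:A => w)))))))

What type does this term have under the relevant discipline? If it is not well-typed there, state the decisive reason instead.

not well-typed under relevant — unused: z, u, y, x, v, w1, z1 — weakening required
usage: w ×1; z (λ-bound) ×0; u (λ-bound) ×0; y (λ-bound) ×0; x (λ-bound) ×0; v (λ-bound) ×0; w1 (λ-bound) ×0; z1 (λ-bound) ×0
order of uses: w
typing: well-typed — term : A → A → B → B → C → A → A → B → C
across the five disciplines: ordered ✗ | linear ✗ | affine ✓ | relevant ✗ | unrestricted ✓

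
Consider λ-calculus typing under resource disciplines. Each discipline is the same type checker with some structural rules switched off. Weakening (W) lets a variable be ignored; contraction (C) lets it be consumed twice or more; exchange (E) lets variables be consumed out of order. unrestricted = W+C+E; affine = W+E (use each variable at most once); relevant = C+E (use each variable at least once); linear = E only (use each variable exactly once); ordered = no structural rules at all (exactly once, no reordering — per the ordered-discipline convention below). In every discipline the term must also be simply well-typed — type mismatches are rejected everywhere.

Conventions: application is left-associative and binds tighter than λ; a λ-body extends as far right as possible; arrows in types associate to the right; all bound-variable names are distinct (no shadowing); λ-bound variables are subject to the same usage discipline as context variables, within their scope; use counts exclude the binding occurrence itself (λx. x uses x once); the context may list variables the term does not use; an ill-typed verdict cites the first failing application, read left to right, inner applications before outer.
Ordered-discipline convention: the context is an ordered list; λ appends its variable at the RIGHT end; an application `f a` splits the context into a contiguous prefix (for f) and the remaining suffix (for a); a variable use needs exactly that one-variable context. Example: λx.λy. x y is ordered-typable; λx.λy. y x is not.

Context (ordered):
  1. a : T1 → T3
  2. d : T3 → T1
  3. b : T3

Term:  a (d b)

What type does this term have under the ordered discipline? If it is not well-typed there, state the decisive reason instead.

term : T3
use counts: a: 1; d: 1; b: 1
use order (left to right): a, d, b
typing: ✓ — T3
all disciplines: ordered ✓; linear ✓; affine ✓; relevant ✓; unrestricted ✓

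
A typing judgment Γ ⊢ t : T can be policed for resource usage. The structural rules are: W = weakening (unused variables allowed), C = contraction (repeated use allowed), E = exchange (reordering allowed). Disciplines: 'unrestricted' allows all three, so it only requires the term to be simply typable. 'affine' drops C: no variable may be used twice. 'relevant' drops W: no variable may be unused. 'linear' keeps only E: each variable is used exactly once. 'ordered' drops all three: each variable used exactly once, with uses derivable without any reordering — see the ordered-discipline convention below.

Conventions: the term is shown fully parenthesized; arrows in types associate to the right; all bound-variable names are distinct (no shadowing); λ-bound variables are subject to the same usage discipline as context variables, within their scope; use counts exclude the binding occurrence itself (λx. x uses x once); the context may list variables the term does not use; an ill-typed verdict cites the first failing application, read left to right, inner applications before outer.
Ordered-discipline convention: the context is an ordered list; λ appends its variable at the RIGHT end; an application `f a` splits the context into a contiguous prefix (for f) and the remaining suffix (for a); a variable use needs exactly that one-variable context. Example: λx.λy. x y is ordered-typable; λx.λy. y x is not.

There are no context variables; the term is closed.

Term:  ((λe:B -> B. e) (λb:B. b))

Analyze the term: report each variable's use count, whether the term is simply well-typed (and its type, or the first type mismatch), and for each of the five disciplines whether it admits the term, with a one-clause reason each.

usage: e [bound]: 1; b [bound]: 1
use order (left to right): e, b
typing: ✓ — B -> B
ordered: ✓ — single-use (e, b), ordered derivation ok
linear: ✓ — single use per variable (e, b)
affine: ✓ — e, b: no repeats, contraction unneeded
relevant: ✓ — e, b: all used, weakening unneeded
unrestricted: ✓ — typability at B -> B is all that's needed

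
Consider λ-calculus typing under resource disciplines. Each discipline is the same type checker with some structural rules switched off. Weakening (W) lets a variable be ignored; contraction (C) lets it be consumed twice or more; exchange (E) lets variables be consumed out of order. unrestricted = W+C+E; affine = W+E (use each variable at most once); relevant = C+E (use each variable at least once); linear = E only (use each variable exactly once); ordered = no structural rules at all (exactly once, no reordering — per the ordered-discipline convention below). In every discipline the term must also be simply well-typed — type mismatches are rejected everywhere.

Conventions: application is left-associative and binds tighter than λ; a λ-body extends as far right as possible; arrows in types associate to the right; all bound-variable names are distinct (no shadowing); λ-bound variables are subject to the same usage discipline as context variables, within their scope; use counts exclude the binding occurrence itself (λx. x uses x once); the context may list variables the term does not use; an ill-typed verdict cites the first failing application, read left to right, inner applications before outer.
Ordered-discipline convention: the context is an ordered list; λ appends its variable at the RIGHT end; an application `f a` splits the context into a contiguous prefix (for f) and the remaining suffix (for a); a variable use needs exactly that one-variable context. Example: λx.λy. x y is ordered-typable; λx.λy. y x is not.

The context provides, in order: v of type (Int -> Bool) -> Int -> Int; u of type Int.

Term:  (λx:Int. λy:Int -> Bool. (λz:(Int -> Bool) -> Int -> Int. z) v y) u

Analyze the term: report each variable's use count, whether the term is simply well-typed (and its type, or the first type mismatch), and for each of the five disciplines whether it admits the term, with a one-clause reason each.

variable uses: v: 1×, u: 1×, x (bound): 0×, y (bound): 1×, z (bound): 1×
order of uses: z, v, y, u
typing: ✓ — (Int -> Bool) -> Int -> Int
ordered: ✗, x never used (weakening)
linear: ✗, x never used (weakening)
affine: ✓, v, u, x, y, z: no repeats, contraction unneeded
relevant: ✗, x never used (weakening)
unrestricted: ✓, typability at (Int -> Bool) -> Int -> Int is all that's needed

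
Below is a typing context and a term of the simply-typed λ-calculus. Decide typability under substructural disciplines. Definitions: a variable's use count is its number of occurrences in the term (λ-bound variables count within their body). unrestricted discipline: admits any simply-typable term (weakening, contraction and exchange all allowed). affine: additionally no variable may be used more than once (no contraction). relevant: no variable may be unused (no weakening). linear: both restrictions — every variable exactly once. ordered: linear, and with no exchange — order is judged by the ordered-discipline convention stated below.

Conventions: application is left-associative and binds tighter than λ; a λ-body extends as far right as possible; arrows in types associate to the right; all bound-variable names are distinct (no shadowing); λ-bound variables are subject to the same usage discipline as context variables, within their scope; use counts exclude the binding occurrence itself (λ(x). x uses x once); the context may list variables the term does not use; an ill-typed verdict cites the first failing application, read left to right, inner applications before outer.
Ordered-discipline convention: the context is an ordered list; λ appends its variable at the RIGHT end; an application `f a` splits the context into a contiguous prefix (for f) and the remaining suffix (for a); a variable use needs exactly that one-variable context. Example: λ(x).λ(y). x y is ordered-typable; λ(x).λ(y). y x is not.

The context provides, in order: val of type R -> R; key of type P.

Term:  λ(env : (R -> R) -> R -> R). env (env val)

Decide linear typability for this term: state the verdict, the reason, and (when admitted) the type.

no — repeated use of env ×2; unused: key — weakening required
use counts: val=1, key=0, env (bound)=2
order of uses: env, env, val
typing: ✓ — ((R -> R) -> R -> R) -> R -> R
per-discipline verdicts: ordered ✗, linear ✗, affine ✗, relevant ✗, unrestricted ✓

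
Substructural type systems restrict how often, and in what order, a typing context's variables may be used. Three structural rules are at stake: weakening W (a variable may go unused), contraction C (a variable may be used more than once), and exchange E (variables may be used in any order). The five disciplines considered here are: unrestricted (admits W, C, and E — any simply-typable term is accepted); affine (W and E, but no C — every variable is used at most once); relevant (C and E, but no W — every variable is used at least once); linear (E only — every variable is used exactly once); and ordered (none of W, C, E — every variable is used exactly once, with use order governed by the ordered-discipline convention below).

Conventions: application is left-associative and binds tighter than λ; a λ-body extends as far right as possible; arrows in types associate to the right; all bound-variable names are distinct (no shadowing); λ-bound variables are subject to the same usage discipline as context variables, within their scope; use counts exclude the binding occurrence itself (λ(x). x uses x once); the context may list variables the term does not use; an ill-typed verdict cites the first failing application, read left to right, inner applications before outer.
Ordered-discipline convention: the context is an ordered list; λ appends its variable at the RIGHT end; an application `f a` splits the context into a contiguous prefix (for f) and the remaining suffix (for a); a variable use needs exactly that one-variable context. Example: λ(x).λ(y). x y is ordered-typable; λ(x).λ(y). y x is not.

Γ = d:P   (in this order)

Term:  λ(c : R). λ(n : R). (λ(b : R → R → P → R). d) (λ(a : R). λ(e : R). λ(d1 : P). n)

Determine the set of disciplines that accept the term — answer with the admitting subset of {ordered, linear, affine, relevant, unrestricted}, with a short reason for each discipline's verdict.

admitted in: affine, unrestricted
use counts: d: 1×, c (λ-bound): 0×, n (λ-bound): 1×, b (λ-bound): 0×, a (λ-bound): 0×, e (λ-bound): 0×, d1 (λ-bound): 0×
use order (left to right): d, n
typing: well-typed — term : R → R → P
ordered: ✗, c, b, a, e, d1 never used (weakening)
linear: ✗, c, b, a, e, d1 never used (weakening)
affine: ✓, none of d, c, n, b, a, e, d1 used more than once
relevant: ✗, c, b, a, e, d1 never used (weakening)
unrestricted: ✓, well-typed at R → R → P; no restrictions here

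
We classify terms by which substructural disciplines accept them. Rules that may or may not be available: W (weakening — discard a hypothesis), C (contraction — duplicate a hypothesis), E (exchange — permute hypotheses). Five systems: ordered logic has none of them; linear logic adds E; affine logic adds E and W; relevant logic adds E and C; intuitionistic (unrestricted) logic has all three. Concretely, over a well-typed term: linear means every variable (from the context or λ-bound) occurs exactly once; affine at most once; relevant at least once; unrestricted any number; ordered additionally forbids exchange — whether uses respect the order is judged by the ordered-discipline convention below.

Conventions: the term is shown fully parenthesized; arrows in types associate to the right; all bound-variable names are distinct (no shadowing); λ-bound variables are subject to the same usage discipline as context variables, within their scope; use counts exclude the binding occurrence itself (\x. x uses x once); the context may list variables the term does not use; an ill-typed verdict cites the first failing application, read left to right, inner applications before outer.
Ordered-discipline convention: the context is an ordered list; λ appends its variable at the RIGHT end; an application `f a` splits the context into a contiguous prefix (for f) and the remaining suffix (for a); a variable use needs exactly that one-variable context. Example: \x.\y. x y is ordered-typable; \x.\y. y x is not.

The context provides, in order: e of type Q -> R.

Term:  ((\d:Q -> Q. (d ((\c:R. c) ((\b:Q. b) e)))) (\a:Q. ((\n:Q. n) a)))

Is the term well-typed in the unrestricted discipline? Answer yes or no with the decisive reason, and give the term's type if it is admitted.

no — not simply typable
variable uses: e: 1×; d (bound): 1×; c (bound): 1×; b (bound): 1×; a (bound): 1×; n (bound): 1×
order of uses: d, c, b, e, n, a
typing: ill-typed: a function awaiting Q gets Q -> R
all disciplines: ordered ✗; linear ✗; affine ✗; relevant ✗; unrestricted ✗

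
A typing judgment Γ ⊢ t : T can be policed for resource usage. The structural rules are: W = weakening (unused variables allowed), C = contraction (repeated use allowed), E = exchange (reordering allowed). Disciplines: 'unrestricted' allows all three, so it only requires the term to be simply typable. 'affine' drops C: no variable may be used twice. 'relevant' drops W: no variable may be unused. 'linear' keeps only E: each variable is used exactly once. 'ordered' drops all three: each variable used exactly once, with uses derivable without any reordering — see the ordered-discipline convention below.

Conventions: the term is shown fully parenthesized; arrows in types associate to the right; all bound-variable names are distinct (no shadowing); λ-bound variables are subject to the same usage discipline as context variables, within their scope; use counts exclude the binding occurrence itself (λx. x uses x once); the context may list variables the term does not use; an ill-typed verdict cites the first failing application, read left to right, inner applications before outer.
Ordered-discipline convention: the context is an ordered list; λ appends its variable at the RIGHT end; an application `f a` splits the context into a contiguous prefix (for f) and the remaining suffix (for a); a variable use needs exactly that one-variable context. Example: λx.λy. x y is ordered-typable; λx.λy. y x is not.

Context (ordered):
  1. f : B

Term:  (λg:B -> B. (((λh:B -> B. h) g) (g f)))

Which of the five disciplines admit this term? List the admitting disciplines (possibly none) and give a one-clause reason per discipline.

admitting disciplines: relevant, unrestricted
use counts: f: 1×, g [bound]: 2×, h [bound]: 1×
use order (left to right): h, g, g, f
typing: well-typed at (B -> B) -> B
ordered ✗ (needs contraction — g ×2)
linear ✗ (needs contraction — g ×2)
affine ✗ (needs contraction — g ×2)
relevant ✓ (at least one use each (f, g, h))
unrestricted ✓ (simply typable at (B -> B) -> B; W, C, E all held)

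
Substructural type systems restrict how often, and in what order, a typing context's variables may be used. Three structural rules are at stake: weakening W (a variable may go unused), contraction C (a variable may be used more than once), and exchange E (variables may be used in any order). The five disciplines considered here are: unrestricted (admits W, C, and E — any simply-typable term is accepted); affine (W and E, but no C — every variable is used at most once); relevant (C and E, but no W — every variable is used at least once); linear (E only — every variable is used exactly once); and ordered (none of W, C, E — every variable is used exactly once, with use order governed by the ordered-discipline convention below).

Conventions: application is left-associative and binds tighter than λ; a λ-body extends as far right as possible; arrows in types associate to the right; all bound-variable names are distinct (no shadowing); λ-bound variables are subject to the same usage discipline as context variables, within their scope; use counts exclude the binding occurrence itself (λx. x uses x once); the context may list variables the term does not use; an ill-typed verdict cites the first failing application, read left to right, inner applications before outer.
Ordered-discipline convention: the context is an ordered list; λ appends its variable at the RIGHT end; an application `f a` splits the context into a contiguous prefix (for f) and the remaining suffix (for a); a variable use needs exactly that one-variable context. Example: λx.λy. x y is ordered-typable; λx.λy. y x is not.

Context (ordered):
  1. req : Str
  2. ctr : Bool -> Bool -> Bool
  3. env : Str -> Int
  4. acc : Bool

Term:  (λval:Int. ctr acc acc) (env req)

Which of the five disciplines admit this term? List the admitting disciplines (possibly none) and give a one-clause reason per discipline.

admitted by: unrestricted
counts: req: 1; ctr: 1; env: 1; acc: 2; val [bound]: 0
left-to-right use order: ctr, acc, acc, env, req
typing: ✓ — Bool
ordered: ✗, needs contraction — acc ×2; needs weakening: val unused
linear: ✗, needs contraction — acc ×2; needs weakening: val unused
affine: ✗, needs contraction — acc ×2
relevant: ✗, needs weakening: val unused
unrestricted: ✓, well-typed at Bool; no restrictions here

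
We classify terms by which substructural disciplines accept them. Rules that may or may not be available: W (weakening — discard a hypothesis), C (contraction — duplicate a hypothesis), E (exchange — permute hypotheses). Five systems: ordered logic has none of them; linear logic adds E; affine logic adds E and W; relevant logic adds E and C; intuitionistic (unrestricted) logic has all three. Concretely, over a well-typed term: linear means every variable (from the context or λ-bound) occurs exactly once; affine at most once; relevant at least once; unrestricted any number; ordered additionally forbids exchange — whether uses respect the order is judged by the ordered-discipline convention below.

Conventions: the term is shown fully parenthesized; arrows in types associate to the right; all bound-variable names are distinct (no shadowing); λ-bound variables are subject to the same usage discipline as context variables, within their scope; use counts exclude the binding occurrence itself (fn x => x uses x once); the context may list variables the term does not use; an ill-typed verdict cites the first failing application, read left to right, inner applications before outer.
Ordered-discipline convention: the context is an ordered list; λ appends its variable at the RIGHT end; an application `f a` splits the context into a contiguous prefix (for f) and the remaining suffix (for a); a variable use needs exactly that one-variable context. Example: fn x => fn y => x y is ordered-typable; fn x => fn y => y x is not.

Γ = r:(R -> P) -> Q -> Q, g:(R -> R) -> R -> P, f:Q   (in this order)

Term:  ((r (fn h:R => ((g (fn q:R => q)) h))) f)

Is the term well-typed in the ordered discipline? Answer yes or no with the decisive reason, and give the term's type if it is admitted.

yes — single-use (r, g, f, h, q), ordered derivation ok; term : Q
use counts: r: 1×; g: 1×; f: 1×; h (λ-bound): 1×; q (λ-bound): 1×
left-to-right use order: r, g, q, h, f
typing: the term checks, with type Q
all disciplines: ordered ✓ | linear ✓ | affine ✓ | relevant ✓ | unrestricted ✓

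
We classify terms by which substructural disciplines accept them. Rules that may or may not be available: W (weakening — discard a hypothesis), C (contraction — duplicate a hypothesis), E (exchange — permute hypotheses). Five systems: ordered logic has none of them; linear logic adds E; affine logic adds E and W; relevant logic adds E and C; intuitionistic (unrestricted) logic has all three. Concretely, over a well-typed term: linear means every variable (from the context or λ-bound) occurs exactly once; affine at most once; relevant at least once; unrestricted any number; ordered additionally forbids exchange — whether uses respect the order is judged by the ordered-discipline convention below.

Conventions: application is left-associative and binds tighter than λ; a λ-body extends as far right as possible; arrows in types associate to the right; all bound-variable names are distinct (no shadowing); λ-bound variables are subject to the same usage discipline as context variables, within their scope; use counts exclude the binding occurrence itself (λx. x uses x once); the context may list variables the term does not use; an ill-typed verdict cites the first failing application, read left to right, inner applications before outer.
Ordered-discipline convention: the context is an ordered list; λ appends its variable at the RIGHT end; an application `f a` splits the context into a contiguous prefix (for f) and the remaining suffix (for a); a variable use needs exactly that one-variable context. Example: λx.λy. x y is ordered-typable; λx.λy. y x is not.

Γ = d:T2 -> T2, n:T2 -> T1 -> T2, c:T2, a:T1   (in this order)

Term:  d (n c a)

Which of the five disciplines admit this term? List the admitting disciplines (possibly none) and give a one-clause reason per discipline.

accepted by: ordered, linear, affine, relevant, unrestricted
usage: d=1; n=1; c=1; a=1
left-to-right use order: d, n, c, a
typing: ✓ — T2
ordered: ✓, d, n, c, a: once each, no exchange needed
linear: ✓, single use per variable (d, n, c, a)
affine: ✓, d, n, c, a: no repeats, contraction unneeded
relevant: ✓, every one of d, n, c, a appears
unrestricted: ✓, type-checks (T2) and nothing is barred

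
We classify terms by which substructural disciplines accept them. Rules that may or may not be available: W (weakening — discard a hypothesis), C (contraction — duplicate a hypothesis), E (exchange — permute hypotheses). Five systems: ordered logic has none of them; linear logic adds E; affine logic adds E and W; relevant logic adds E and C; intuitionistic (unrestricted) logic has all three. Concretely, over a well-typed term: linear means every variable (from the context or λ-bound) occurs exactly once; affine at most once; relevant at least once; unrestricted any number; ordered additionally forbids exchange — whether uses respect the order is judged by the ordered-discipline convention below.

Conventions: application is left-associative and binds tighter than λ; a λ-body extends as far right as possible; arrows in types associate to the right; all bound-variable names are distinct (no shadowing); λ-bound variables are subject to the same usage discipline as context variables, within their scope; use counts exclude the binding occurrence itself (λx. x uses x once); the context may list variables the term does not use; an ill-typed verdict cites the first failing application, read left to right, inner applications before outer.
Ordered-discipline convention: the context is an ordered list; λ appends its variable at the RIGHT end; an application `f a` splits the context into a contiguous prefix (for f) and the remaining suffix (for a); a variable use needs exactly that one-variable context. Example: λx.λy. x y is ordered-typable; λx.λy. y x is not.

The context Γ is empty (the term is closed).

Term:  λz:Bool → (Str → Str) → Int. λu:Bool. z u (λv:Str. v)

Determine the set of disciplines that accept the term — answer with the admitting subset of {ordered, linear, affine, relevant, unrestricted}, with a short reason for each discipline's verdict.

accepted by: ordered, linear, affine, relevant, unrestricted
variable uses: z [bound]=1, u [bound]=1, v [bound]=1
use order (left to right): z, u, v
typing: well-typed — term : (Bool → (Str → Str) → Int) → Bool → Int
ordered: ✓ — one use each (z, u, v); ordered split holds
linear: ✓ — single use per variable (z, u, v)
affine: ✓ — at most one use each (z, u, v)
relevant: ✓ — none of z, u, v goes unused
unrestricted: ✓ — type-checks ((Bool → (Str → Str) → Int) → Bool → Int) and nothing is barred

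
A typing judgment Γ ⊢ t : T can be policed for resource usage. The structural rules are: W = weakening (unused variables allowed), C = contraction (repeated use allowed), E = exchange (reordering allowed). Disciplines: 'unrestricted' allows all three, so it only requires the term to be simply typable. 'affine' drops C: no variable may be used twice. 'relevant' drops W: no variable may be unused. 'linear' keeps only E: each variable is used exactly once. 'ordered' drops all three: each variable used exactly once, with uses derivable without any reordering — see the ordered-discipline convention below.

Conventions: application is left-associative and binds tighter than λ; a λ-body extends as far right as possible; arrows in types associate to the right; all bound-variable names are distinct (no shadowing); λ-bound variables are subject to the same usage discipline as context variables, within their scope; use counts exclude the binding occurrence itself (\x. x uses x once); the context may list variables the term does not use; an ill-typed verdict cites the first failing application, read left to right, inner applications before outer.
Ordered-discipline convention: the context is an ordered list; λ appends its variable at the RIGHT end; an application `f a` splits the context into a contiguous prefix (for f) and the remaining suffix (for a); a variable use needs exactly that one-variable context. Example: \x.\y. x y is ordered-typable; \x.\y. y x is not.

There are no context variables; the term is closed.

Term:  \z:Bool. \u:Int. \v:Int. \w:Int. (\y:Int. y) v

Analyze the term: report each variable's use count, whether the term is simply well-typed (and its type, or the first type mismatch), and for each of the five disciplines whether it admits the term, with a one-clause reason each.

use counts: z (λ-bound) ×0, u (λ-bound) ×0, v (λ-bound) ×1, w (λ-bound) ×0, y (λ-bound) ×1
left-to-right use order: y, v
typing: ✓ — Bool -> Int -> Int -> Int -> Int
ordered ✗ (z, u, w never used (weakening))
linear ✗ (z, u, w never used (weakening))
affine ✓ (none of z, u, v, w, y used more than once)
relevant ✗ (z, u, w never used (weakening))
unrestricted ✓ (type-checks (Bool -> Int -> Int -> Int -> Int) and nothing is barred)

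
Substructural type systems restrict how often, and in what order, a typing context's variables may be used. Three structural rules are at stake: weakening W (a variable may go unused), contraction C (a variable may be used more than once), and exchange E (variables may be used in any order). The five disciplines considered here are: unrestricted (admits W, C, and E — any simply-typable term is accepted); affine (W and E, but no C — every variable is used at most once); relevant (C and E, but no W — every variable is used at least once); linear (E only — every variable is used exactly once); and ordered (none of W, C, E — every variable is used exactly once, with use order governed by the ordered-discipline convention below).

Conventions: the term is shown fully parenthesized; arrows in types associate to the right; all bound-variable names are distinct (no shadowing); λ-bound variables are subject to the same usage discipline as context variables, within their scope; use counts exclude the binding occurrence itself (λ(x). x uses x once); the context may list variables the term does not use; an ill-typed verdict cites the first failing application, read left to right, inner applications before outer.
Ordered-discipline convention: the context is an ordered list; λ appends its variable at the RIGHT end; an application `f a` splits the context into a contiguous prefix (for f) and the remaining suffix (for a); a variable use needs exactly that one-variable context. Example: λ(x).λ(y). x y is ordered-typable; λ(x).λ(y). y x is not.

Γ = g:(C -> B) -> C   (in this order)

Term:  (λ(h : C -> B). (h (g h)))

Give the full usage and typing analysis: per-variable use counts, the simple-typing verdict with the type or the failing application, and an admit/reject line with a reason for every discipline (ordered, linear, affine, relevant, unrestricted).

use counts: g: 1, h (bound): 2
uses in reading order: h, g, h
typing: well-typed at (C -> B) -> B
ordered ✗ (h ×2 used more than once (contraction))
linear ✗ (h ×2 used more than once (contraction))
affine ✗ (h ×2 used more than once (contraction))
relevant ✓ (g, h: all used, weakening unneeded)
unrestricted ✓ (typability at (C -> B) -> B is all that's needed)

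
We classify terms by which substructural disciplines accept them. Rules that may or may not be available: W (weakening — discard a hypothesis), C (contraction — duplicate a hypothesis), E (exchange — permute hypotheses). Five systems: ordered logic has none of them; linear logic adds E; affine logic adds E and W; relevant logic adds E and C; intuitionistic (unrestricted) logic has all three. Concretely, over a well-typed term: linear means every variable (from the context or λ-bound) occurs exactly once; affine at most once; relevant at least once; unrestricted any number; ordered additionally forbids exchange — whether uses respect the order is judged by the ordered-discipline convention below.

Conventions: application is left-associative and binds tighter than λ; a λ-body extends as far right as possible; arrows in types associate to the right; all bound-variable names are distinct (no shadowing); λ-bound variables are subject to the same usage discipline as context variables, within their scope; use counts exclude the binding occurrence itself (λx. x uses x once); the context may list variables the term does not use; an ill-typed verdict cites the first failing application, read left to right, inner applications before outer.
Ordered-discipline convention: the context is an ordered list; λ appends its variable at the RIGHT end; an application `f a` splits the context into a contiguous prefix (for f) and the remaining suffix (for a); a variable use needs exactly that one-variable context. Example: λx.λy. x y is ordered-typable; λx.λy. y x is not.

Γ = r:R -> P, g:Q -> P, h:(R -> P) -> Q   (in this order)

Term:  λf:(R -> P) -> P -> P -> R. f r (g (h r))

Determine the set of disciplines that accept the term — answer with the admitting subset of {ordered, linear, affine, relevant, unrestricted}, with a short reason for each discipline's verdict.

admitted by: relevant, unrestricted
use counts: r=2, g=1, h=1, f [bound]=1
left-to-right use order: f, r, g, h, r
typing: ✓ — ((R -> P) -> P -> P -> R) -> P -> R
ordered ✗ (uses contraction: r ×2)
linear ✗ (uses contraction: r ×2)
affine ✗ (uses contraction: r ×2)
relevant ✓ (every one of r, g, h, f appears)
unrestricted ✓ (simply typable at ((R -> P) -> P -> P -> R) -> P -> R; W, C, E all held)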